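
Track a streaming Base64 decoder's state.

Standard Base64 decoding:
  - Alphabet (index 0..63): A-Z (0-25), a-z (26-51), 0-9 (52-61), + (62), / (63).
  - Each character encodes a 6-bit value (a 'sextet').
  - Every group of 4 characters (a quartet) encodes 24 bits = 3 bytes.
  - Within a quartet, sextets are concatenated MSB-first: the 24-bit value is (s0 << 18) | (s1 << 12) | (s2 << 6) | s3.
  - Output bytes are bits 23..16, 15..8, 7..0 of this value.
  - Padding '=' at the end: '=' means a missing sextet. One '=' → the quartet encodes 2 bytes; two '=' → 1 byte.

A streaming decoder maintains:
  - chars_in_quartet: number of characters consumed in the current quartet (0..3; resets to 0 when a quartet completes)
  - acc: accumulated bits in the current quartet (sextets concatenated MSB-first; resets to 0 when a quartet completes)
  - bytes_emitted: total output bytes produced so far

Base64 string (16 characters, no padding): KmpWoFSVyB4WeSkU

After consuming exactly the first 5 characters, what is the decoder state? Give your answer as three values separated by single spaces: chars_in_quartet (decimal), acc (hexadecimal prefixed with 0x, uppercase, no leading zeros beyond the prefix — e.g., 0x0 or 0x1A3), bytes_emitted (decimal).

After char 0 ('K'=10): chars_in_quartet=1 acc=0xA bytes_emitted=0
After char 1 ('m'=38): chars_in_quartet=2 acc=0x2A6 bytes_emitted=0
After char 2 ('p'=41): chars_in_quartet=3 acc=0xA9A9 bytes_emitted=0
After char 3 ('W'=22): chars_in_quartet=4 acc=0x2A6A56 -> emit 2A 6A 56, reset; bytes_emitted=3
After char 4 ('o'=40): chars_in_quartet=1 acc=0x28 bytes_emitted=3

Answer: 1 0x28 3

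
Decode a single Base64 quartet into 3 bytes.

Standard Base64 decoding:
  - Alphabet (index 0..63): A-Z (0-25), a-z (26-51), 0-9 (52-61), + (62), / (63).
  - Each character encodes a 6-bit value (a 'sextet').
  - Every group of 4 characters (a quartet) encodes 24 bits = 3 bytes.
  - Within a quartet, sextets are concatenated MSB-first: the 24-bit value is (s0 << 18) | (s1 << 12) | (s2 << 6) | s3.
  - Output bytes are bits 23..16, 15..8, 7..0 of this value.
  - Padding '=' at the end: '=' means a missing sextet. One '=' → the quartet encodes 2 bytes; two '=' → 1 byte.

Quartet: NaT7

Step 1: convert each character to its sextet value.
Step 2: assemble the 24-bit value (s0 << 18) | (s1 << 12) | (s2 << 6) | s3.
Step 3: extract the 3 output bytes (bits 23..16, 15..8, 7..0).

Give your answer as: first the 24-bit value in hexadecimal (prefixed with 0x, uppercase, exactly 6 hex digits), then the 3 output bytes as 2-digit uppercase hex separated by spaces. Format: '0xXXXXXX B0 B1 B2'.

Sextets: N=13, a=26, T=19, 7=59
24-bit: (13<<18) | (26<<12) | (19<<6) | 59
      = 0x340000 | 0x01A000 | 0x0004C0 | 0x00003B
      = 0x35A4FB
Bytes: (v>>16)&0xFF=35, (v>>8)&0xFF=A4, v&0xFF=FB

Answer: 0x35A4FB 35 A4 FB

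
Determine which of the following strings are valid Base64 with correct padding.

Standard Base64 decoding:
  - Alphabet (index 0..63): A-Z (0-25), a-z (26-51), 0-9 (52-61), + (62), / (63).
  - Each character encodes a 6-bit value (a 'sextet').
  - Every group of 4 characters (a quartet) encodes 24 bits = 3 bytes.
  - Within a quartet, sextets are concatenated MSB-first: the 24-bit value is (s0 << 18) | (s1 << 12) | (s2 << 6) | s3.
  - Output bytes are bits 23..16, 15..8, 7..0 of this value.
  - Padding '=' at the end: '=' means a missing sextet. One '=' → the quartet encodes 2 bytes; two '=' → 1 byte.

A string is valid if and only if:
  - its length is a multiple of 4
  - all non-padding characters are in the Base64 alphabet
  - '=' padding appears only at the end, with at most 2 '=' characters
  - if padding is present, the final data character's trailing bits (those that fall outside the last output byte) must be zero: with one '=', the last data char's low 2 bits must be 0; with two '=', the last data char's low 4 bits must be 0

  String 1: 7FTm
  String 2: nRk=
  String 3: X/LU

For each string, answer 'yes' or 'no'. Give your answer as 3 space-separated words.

String 1: '7FTm' → valid
String 2: 'nRk=' → valid
String 3: 'X/LU' → valid

Answer: yes yes yes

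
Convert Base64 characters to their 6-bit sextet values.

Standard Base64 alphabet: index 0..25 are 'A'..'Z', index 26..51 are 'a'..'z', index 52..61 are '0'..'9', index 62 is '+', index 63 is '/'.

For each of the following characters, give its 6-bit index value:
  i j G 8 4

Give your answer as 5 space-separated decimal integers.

'i': a..z range, 26 + ord('i') − ord('a') = 34
'j': a..z range, 26 + ord('j') − ord('a') = 35
'G': A..Z range, ord('G') − ord('A') = 6
'8': 0..9 range, 52 + ord('8') − ord('0') = 60
'4': 0..9 range, 52 + ord('4') − ord('0') = 56

Answer: 34 35 6 60 56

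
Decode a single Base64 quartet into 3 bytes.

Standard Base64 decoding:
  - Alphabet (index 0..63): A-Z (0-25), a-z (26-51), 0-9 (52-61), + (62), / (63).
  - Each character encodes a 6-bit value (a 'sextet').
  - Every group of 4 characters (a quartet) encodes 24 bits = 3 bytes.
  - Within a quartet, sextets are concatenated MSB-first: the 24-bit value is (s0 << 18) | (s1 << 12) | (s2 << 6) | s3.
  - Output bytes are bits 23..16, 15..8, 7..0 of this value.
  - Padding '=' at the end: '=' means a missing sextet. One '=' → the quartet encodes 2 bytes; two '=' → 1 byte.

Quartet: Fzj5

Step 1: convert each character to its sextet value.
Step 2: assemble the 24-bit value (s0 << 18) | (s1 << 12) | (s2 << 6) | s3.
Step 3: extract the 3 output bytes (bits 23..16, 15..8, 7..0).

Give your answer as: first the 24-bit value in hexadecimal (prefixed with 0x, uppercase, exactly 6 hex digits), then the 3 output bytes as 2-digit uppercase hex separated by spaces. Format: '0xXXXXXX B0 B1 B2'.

Answer: 0x1738F9 17 38 F9

Derivation:
Sextets: F=5, z=51, j=35, 5=57
24-bit: (5<<18) | (51<<12) | (35<<6) | 57
      = 0x140000 | 0x033000 | 0x0008C0 | 0x000039
      = 0x1738F9
Bytes: (v>>16)&0xFF=17, (v>>8)&0xFF=38, v&0xFF=F9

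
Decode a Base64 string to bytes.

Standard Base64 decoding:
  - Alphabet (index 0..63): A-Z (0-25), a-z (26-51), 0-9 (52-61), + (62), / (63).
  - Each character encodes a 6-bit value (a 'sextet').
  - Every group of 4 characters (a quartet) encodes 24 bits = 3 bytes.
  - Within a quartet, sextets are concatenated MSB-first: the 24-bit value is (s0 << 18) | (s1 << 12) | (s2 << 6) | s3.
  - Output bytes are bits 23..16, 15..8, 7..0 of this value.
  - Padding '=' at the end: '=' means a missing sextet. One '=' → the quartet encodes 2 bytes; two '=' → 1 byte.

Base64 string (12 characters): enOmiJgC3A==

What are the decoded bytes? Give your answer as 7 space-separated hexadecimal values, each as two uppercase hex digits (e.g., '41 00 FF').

After char 0 ('e'=30): chars_in_quartet=1 acc=0x1E bytes_emitted=0
After char 1 ('n'=39): chars_in_quartet=2 acc=0x7A7 bytes_emitted=0
After char 2 ('O'=14): chars_in_quartet=3 acc=0x1E9CE bytes_emitted=0
After char 3 ('m'=38): chars_in_quartet=4 acc=0x7A73A6 -> emit 7A 73 A6, reset; bytes_emitted=3
After char 4 ('i'=34): chars_in_quartet=1 acc=0x22 bytes_emitted=3
After char 5 ('J'=9): chars_in_quartet=2 acc=0x889 bytes_emitted=3
After char 6 ('g'=32): chars_in_quartet=3 acc=0x22260 bytes_emitted=3
After char 7 ('C'=2): chars_in_quartet=4 acc=0x889802 -> emit 88 98 02, reset; bytes_emitted=6
After char 8 ('3'=55): chars_in_quartet=1 acc=0x37 bytes_emitted=6
After char 9 ('A'=0): chars_in_quartet=2 acc=0xDC0 bytes_emitted=6
Padding '==': partial quartet acc=0xDC0 -> emit DC; bytes_emitted=7

Answer: 7A 73 A6 88 98 02 DC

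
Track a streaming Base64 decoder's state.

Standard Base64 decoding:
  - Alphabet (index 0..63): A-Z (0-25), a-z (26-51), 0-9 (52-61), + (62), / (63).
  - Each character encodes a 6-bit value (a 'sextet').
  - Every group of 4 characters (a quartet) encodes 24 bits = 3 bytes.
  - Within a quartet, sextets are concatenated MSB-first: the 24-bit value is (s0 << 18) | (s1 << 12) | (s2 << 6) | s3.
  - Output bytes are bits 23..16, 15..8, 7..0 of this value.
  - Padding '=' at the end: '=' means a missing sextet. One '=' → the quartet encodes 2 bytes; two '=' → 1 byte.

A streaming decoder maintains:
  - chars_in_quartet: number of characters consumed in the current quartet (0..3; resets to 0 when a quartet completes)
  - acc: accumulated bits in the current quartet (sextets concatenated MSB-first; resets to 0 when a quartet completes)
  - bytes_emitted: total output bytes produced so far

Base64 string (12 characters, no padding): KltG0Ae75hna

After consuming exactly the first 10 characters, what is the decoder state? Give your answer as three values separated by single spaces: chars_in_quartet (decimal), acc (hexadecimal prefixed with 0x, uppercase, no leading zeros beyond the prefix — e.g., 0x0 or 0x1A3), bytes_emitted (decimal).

After char 0 ('K'=10): chars_in_quartet=1 acc=0xA bytes_emitted=0
After char 1 ('l'=37): chars_in_quartet=2 acc=0x2A5 bytes_emitted=0
After char 2 ('t'=45): chars_in_quartet=3 acc=0xA96D bytes_emitted=0
After char 3 ('G'=6): chars_in_quartet=4 acc=0x2A5B46 -> emit 2A 5B 46, reset; bytes_emitted=3
After char 4 ('0'=52): chars_in_quartet=1 acc=0x34 bytes_emitted=3
After char 5 ('A'=0): chars_in_quartet=2 acc=0xD00 bytes_emitted=3
After char 6 ('e'=30): chars_in_quartet=3 acc=0x3401E bytes_emitted=3
After char 7 ('7'=59): chars_in_quartet=4 acc=0xD007BB -> emit D0 07 BB, reset; bytes_emitted=6
After char 8 ('5'=57): chars_in_quartet=1 acc=0x39 bytes_emitted=6
After char 9 ('h'=33): chars_in_quartet=2 acc=0xE61 bytes_emitted=6

Answer: 2 0xE61 6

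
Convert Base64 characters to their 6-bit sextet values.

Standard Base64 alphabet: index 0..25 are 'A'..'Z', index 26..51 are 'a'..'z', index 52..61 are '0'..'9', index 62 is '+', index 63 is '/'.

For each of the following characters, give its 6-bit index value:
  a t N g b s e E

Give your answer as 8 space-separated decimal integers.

Answer: 26 45 13 32 27 44 30 4

Derivation:
'a': a..z range, 26 + ord('a') − ord('a') = 26
't': a..z range, 26 + ord('t') − ord('a') = 45
'N': A..Z range, ord('N') − ord('A') = 13
'g': a..z range, 26 + ord('g') − ord('a') = 32
'b': a..z range, 26 + ord('b') − ord('a') = 27
's': a..z range, 26 + ord('s') − ord('a') = 44
'e': a..z range, 26 + ord('e') − ord('a') = 30
'E': A..Z range, ord('E') − ord('A') = 4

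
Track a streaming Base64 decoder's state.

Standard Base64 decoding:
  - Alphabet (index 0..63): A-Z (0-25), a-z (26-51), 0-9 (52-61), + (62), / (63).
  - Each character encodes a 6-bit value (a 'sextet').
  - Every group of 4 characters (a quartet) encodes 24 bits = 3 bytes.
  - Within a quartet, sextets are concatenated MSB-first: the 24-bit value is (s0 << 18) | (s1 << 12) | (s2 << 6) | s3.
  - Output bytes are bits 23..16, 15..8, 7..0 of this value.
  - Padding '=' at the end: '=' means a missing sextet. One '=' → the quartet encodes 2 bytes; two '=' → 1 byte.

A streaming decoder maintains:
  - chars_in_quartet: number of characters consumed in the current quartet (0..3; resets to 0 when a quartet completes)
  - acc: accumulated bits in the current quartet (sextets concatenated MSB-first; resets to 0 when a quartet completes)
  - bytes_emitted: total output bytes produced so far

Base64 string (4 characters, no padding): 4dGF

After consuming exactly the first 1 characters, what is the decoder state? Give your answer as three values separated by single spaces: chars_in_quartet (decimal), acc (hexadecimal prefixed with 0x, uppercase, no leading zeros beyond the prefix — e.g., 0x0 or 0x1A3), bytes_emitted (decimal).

After char 0 ('4'=56): chars_in_quartet=1 acc=0x38 bytes_emitted=0

Answer: 1 0x38 0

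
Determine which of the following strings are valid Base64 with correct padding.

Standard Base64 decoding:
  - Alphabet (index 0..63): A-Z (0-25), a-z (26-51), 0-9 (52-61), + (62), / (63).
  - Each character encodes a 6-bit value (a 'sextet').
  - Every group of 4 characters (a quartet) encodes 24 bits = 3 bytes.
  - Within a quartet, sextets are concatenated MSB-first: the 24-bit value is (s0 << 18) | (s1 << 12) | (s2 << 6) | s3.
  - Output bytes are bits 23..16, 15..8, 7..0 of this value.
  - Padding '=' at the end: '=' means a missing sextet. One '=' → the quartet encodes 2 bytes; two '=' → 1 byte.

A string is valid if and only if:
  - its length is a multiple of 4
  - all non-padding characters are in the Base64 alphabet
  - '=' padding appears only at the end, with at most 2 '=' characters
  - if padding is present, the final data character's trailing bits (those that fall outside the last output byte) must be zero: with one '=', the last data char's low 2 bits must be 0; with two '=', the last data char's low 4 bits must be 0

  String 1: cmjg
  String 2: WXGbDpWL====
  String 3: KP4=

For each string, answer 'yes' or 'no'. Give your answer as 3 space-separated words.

String 1: 'cmjg' → valid
String 2: 'WXGbDpWL====' → invalid (4 pad chars (max 2))
String 3: 'KP4=' → valid

Answer: yes no yes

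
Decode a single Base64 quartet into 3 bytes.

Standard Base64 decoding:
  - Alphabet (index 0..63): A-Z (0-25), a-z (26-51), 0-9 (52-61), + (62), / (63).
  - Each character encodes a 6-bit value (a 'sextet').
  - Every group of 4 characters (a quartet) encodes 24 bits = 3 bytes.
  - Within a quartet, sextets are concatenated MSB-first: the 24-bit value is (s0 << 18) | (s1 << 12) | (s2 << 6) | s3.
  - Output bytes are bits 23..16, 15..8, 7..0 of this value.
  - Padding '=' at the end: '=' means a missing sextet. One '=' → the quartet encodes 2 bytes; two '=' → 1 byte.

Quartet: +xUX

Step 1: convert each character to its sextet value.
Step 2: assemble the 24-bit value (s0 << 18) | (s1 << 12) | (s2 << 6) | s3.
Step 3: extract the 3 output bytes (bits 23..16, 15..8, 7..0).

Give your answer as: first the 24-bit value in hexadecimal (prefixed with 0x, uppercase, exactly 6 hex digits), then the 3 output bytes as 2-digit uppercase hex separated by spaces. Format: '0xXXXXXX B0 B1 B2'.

Sextets: +=62, x=49, U=20, X=23
24-bit: (62<<18) | (49<<12) | (20<<6) | 23
      = 0xF80000 | 0x031000 | 0x000500 | 0x000017
      = 0xFB1517
Bytes: (v>>16)&0xFF=FB, (v>>8)&0xFF=15, v&0xFF=17

Answer: 0xFB1517 FB 15 17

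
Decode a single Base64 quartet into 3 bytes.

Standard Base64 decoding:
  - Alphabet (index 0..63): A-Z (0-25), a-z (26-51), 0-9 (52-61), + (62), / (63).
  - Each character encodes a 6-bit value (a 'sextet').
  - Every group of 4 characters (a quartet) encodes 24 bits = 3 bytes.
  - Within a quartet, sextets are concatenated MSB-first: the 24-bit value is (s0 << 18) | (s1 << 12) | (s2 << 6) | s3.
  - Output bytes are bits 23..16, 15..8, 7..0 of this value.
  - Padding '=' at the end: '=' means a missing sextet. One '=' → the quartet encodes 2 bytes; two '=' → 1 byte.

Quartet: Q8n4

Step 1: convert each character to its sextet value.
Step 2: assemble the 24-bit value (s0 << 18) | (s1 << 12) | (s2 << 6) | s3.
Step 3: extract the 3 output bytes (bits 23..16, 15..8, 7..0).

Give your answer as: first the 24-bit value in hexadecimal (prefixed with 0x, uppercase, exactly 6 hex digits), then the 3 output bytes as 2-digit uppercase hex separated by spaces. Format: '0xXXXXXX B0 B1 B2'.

Sextets: Q=16, 8=60, n=39, 4=56
24-bit: (16<<18) | (60<<12) | (39<<6) | 56
      = 0x400000 | 0x03C000 | 0x0009C0 | 0x000038
      = 0x43C9F8
Bytes: (v>>16)&0xFF=43, (v>>8)&0xFF=C9, v&0xFF=F8

Answer: 0x43C9F8 43 C9 F8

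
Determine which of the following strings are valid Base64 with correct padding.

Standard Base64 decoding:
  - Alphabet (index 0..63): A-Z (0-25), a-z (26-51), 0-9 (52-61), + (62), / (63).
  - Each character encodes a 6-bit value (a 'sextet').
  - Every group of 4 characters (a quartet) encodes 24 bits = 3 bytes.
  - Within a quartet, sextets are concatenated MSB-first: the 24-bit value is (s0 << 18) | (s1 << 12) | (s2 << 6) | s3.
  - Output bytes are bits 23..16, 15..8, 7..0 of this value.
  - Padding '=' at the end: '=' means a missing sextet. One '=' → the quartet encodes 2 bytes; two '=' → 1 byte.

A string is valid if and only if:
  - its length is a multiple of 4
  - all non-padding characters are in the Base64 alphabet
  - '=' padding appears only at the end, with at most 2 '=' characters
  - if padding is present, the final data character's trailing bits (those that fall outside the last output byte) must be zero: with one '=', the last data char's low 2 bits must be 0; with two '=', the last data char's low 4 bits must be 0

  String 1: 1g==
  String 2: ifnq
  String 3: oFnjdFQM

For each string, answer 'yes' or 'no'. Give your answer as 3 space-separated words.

String 1: '1g==' → valid
String 2: 'ifnq' → valid
String 3: 'oFnjdFQM' → valid

Answer: yes yes yes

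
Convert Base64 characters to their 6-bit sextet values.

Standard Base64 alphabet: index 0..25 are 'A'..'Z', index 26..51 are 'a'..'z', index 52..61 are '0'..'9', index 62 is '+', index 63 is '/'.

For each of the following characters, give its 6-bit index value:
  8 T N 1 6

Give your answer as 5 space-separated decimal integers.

'8': 0..9 range, 52 + ord('8') − ord('0') = 60
'T': A..Z range, ord('T') − ord('A') = 19
'N': A..Z range, ord('N') − ord('A') = 13
'1': 0..9 range, 52 + ord('1') − ord('0') = 53
'6': 0..9 range, 52 + ord('6') − ord('0') = 58

Answer: 60 19 13 53 58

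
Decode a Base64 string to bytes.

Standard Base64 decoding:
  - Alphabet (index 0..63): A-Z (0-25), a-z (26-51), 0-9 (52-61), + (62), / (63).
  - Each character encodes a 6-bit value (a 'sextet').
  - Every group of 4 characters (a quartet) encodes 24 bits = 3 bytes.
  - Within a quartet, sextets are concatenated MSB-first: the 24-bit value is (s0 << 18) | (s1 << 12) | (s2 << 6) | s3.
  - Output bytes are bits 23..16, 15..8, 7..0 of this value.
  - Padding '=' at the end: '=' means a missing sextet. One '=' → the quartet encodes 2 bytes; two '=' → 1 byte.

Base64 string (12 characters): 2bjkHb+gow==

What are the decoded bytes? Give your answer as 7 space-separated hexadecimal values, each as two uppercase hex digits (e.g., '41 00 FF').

After char 0 ('2'=54): chars_in_quartet=1 acc=0x36 bytes_emitted=0
After char 1 ('b'=27): chars_in_quartet=2 acc=0xD9B bytes_emitted=0
After char 2 ('j'=35): chars_in_quartet=3 acc=0x366E3 bytes_emitted=0
After char 3 ('k'=36): chars_in_quartet=4 acc=0xD9B8E4 -> emit D9 B8 E4, reset; bytes_emitted=3
After char 4 ('H'=7): chars_in_quartet=1 acc=0x7 bytes_emitted=3
After char 5 ('b'=27): chars_in_quartet=2 acc=0x1DB bytes_emitted=3
After char 6 ('+'=62): chars_in_quartet=3 acc=0x76FE bytes_emitted=3
After char 7 ('g'=32): chars_in_quartet=4 acc=0x1DBFA0 -> emit 1D BF A0, reset; bytes_emitted=6
After char 8 ('o'=40): chars_in_quartet=1 acc=0x28 bytes_emitted=6
After char 9 ('w'=48): chars_in_quartet=2 acc=0xA30 bytes_emitted=6
Padding '==': partial quartet acc=0xA30 -> emit A3; bytes_emitted=7

Answer: D9 B8 E4 1D BF A0 A3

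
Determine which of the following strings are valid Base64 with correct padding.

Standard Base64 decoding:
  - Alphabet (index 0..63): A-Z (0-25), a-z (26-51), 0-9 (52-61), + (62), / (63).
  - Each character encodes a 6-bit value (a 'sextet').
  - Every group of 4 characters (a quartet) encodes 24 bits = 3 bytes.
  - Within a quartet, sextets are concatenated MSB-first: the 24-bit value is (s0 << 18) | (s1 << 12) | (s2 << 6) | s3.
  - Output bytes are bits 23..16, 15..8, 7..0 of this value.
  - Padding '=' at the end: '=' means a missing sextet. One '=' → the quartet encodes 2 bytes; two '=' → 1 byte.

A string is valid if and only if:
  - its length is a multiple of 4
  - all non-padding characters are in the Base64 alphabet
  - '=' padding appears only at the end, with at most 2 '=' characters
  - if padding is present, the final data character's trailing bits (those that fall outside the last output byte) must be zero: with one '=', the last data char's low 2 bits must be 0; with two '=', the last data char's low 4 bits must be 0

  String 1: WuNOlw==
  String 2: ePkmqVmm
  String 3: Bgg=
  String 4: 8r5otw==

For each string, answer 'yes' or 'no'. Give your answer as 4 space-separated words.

Answer: yes yes yes yes

Derivation:
String 1: 'WuNOlw==' → valid
String 2: 'ePkmqVmm' → valid
String 3: 'Bgg=' → valid
String 4: '8r5otw==' → valid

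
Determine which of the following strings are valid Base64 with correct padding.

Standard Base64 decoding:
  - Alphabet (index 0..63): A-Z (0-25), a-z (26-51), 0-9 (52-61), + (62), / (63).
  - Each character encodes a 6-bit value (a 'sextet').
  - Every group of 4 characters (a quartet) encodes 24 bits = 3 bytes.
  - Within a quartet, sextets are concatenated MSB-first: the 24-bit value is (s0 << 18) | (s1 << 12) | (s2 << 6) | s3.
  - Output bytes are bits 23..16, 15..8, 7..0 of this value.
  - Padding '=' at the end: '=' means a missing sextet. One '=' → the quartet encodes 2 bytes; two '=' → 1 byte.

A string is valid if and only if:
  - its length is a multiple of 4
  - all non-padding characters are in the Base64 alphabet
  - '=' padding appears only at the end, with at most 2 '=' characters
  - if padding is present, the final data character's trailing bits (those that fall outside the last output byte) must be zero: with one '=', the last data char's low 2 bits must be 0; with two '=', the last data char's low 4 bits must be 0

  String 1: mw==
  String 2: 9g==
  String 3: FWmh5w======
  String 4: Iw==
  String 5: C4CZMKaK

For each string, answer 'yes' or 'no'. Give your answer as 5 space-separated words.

String 1: 'mw==' → valid
String 2: '9g==' → valid
String 3: 'FWmh5w======' → invalid (6 pad chars (max 2))
String 4: 'Iw==' → valid
String 5: 'C4CZMKaK' → valid

Answer: yes yes no yes yes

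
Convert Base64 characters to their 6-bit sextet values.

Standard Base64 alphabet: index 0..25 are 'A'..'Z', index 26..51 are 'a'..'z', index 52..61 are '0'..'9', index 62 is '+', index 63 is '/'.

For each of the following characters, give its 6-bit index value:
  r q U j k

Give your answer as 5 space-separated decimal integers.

'r': a..z range, 26 + ord('r') − ord('a') = 43
'q': a..z range, 26 + ord('q') − ord('a') = 42
'U': A..Z range, ord('U') − ord('A') = 20
'j': a..z range, 26 + ord('j') − ord('a') = 35
'k': a..z range, 26 + ord('k') − ord('a') = 36

Answer: 43 42 20 35 36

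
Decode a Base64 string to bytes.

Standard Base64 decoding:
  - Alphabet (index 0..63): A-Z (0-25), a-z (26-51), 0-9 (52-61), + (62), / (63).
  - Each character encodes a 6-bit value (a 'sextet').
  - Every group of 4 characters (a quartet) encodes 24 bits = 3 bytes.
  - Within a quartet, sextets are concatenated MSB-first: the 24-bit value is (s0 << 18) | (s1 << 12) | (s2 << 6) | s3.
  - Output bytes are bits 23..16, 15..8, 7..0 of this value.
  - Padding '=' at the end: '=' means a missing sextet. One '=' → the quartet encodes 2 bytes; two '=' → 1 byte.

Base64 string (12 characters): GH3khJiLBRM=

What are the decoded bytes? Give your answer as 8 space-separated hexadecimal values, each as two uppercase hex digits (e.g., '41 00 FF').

After char 0 ('G'=6): chars_in_quartet=1 acc=0x6 bytes_emitted=0
After char 1 ('H'=7): chars_in_quartet=2 acc=0x187 bytes_emitted=0
After char 2 ('3'=55): chars_in_quartet=3 acc=0x61F7 bytes_emitted=0
After char 3 ('k'=36): chars_in_quartet=4 acc=0x187DE4 -> emit 18 7D E4, reset; bytes_emitted=3
After char 4 ('h'=33): chars_in_quartet=1 acc=0x21 bytes_emitted=3
After char 5 ('J'=9): chars_in_quartet=2 acc=0x849 bytes_emitted=3
After char 6 ('i'=34): chars_in_quartet=3 acc=0x21262 bytes_emitted=3
After char 7 ('L'=11): chars_in_quartet=4 acc=0x84988B -> emit 84 98 8B, reset; bytes_emitted=6
After char 8 ('B'=1): chars_in_quartet=1 acc=0x1 bytes_emitted=6
After char 9 ('R'=17): chars_in_quartet=2 acc=0x51 bytes_emitted=6
After char 10 ('M'=12): chars_in_quartet=3 acc=0x144C bytes_emitted=6
Padding '=': partial quartet acc=0x144C -> emit 05 13; bytes_emitted=8

Answer: 18 7D E4 84 98 8B 05 13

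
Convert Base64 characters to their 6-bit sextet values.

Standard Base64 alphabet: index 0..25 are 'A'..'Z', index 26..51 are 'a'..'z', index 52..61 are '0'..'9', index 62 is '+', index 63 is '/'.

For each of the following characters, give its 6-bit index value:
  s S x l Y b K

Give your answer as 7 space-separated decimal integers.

's': a..z range, 26 + ord('s') − ord('a') = 44
'S': A..Z range, ord('S') − ord('A') = 18
'x': a..z range, 26 + ord('x') − ord('a') = 49
'l': a..z range, 26 + ord('l') − ord('a') = 37
'Y': A..Z range, ord('Y') − ord('A') = 24
'b': a..z range, 26 + ord('b') − ord('a') = 27
'K': A..Z range, ord('K') − ord('A') = 10

Answer: 44 18 49 37 24 27 10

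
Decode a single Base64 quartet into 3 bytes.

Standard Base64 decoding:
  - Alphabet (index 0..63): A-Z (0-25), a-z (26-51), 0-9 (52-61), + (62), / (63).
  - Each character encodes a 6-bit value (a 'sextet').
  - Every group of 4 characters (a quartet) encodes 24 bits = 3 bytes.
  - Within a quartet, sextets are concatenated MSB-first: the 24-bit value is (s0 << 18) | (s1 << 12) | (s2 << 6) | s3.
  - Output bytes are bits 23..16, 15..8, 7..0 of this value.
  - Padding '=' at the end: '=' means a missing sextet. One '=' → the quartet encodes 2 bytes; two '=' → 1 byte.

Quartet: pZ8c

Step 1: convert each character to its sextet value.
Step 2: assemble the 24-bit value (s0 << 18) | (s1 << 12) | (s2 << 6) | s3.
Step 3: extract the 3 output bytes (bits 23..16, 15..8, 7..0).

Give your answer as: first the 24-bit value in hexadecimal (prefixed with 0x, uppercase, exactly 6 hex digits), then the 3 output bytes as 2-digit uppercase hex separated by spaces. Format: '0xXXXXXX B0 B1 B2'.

Sextets: p=41, Z=25, 8=60, c=28
24-bit: (41<<18) | (25<<12) | (60<<6) | 28
      = 0xA40000 | 0x019000 | 0x000F00 | 0x00001C
      = 0xA59F1C
Bytes: (v>>16)&0xFF=A5, (v>>8)&0xFF=9F, v&0xFF=1C

Answer: 0xA59F1C A5 9F 1C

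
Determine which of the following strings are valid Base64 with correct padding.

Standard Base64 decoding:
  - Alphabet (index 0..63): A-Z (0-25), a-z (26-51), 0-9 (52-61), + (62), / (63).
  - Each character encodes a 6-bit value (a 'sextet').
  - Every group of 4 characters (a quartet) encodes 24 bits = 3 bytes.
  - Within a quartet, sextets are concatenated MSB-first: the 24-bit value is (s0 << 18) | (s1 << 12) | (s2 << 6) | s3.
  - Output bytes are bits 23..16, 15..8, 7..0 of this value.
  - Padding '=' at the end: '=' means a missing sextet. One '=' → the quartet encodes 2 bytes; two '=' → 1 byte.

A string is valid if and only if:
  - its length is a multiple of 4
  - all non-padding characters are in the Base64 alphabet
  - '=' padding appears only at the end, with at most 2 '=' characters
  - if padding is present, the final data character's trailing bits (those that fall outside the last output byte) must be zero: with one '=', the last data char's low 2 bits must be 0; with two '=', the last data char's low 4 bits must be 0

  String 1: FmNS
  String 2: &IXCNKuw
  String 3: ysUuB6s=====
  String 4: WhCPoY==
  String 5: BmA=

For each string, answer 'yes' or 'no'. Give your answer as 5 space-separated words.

String 1: 'FmNS' → valid
String 2: '&IXCNKuw' → invalid (bad char(s): ['&'])
String 3: 'ysUuB6s=====' → invalid (5 pad chars (max 2))
String 4: 'WhCPoY==' → invalid (bad trailing bits)
String 5: 'BmA=' → valid

Answer: yes no no no yes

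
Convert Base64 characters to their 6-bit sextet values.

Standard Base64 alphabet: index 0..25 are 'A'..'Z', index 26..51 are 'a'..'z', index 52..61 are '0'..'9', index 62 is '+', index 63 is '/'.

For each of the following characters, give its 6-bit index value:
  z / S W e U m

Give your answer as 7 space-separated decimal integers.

Answer: 51 63 18 22 30 20 38

Derivation:
'z': a..z range, 26 + ord('z') − ord('a') = 51
'/': index 63
'S': A..Z range, ord('S') − ord('A') = 18
'W': A..Z range, ord('W') − ord('A') = 22
'e': a..z range, 26 + ord('e') − ord('a') = 30
'U': A..Z range, ord('U') − ord('A') = 20
'm': a..z range, 26 + ord('m') − ord('a') = 38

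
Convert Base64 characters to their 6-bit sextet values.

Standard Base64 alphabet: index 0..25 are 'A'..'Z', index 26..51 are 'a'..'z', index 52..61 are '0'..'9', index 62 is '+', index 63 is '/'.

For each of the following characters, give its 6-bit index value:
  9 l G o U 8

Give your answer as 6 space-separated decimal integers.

'9': 0..9 range, 52 + ord('9') − ord('0') = 61
'l': a..z range, 26 + ord('l') − ord('a') = 37
'G': A..Z range, ord('G') − ord('A') = 6
'o': a..z range, 26 + ord('o') − ord('a') = 40
'U': A..Z range, ord('U') − ord('A') = 20
'8': 0..9 range, 52 + ord('8') − ord('0') = 60

Answer: 61 37 6 40 20 60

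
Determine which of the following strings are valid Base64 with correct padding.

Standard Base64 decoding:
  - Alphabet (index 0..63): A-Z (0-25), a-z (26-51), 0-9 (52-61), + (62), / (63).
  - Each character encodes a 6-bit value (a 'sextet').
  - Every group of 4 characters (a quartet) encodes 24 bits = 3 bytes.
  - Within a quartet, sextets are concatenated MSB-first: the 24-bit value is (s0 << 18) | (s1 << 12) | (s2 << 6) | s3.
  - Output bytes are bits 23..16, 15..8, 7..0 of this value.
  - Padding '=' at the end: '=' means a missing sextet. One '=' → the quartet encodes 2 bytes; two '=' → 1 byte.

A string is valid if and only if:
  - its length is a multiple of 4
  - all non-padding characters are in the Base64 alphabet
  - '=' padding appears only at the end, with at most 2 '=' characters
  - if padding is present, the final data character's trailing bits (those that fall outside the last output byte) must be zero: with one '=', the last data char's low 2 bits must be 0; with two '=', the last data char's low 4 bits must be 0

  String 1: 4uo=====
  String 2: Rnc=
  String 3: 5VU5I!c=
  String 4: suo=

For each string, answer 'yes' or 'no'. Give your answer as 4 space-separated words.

String 1: '4uo=====' → invalid (5 pad chars (max 2))
String 2: 'Rnc=' → valid
String 3: '5VU5I!c=' → invalid (bad char(s): ['!'])
String 4: 'suo=' → valid

Answer: no yes no yes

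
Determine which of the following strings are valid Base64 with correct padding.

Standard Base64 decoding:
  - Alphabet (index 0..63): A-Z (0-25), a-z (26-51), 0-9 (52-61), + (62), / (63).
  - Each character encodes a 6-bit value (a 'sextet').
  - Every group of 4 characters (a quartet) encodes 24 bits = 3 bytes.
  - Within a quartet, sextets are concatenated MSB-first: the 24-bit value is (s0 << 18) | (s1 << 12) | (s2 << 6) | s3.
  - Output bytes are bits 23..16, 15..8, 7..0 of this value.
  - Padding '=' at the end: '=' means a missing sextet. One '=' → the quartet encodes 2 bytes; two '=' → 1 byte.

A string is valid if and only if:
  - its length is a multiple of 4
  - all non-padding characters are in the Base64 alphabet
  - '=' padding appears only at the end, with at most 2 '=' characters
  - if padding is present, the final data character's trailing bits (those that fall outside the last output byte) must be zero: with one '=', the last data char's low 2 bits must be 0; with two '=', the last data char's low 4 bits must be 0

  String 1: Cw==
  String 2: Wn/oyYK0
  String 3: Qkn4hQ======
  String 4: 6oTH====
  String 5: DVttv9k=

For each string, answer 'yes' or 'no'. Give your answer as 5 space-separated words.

Answer: yes yes no no yes

Derivation:
String 1: 'Cw==' → valid
String 2: 'Wn/oyYK0' → valid
String 3: 'Qkn4hQ======' → invalid (6 pad chars (max 2))
String 4: '6oTH====' → invalid (4 pad chars (max 2))
String 5: 'DVttv9k=' → valid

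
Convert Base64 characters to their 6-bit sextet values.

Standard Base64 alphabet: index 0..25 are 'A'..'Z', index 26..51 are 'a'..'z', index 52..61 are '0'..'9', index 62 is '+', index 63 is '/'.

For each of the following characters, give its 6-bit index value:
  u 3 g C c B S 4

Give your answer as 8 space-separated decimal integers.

Answer: 46 55 32 2 28 1 18 56

Derivation:
'u': a..z range, 26 + ord('u') − ord('a') = 46
'3': 0..9 range, 52 + ord('3') − ord('0') = 55
'g': a..z range, 26 + ord('g') − ord('a') = 32
'C': A..Z range, ord('C') − ord('A') = 2
'c': a..z range, 26 + ord('c') − ord('a') = 28
'B': A..Z range, ord('B') − ord('A') = 1
'S': A..Z range, ord('S') − ord('A') = 18
'4': 0..9 range, 52 + ord('4') − ord('0') = 56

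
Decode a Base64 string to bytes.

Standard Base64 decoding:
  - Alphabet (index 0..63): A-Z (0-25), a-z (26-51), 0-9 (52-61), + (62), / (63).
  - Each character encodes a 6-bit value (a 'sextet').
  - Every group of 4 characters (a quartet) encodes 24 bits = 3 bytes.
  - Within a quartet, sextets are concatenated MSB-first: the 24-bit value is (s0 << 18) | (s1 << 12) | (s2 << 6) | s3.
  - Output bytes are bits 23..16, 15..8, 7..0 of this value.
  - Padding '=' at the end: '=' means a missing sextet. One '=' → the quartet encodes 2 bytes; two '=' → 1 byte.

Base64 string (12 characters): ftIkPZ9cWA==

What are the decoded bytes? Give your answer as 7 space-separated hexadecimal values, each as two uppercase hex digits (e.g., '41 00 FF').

Answer: 7E D2 24 3D 9F 5C 58

Derivation:
After char 0 ('f'=31): chars_in_quartet=1 acc=0x1F bytes_emitted=0
After char 1 ('t'=45): chars_in_quartet=2 acc=0x7ED bytes_emitted=0
After char 2 ('I'=8): chars_in_quartet=3 acc=0x1FB48 bytes_emitted=0
After char 3 ('k'=36): chars_in_quartet=4 acc=0x7ED224 -> emit 7E D2 24, reset; bytes_emitted=3
After char 4 ('P'=15): chars_in_quartet=1 acc=0xF bytes_emitted=3
After char 5 ('Z'=25): chars_in_quartet=2 acc=0x3D9 bytes_emitted=3
After char 6 ('9'=61): chars_in_quartet=3 acc=0xF67D bytes_emitted=3
After char 7 ('c'=28): chars_in_quartet=4 acc=0x3D9F5C -> emit 3D 9F 5C, reset; bytes_emitted=6
After char 8 ('W'=22): chars_in_quartet=1 acc=0x16 bytes_emitted=6
After char 9 ('A'=0): chars_in_quartet=2 acc=0x580 bytes_emitted=6
Padding '==': partial quartet acc=0x580 -> emit 58; bytes_emitted=7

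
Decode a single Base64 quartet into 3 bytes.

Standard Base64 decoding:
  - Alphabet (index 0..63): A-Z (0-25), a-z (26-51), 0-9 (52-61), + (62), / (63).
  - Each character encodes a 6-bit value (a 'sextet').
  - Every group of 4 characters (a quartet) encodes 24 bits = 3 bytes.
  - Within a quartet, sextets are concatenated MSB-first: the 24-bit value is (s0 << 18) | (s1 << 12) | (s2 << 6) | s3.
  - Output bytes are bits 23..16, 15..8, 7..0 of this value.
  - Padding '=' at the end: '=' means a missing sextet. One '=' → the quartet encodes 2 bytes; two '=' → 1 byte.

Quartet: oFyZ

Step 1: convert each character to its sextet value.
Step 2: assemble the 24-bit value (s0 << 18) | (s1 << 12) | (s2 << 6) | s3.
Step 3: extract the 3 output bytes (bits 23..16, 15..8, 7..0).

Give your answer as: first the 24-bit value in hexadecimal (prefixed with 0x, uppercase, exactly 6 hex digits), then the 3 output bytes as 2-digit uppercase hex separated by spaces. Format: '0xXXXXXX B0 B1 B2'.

Answer: 0xA05C99 A0 5C 99

Derivation:
Sextets: o=40, F=5, y=50, Z=25
24-bit: (40<<18) | (5<<12) | (50<<6) | 25
      = 0xA00000 | 0x005000 | 0x000C80 | 0x000019
      = 0xA05C99
Bytes: (v>>16)&0xFF=A0, (v>>8)&0xFF=5C, v&0xFF=99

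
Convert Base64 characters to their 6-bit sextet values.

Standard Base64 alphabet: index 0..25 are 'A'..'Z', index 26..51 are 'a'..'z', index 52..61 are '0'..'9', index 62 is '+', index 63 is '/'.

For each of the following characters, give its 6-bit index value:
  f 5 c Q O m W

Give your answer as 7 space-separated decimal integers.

'f': a..z range, 26 + ord('f') − ord('a') = 31
'5': 0..9 range, 52 + ord('5') − ord('0') = 57
'c': a..z range, 26 + ord('c') − ord('a') = 28
'Q': A..Z range, ord('Q') − ord('A') = 16
'O': A..Z range, ord('O') − ord('A') = 14
'm': a..z range, 26 + ord('m') − ord('a') = 38
'W': A..Z range, ord('W') − ord('A') = 22

Answer: 31 57 28 16 14 38 22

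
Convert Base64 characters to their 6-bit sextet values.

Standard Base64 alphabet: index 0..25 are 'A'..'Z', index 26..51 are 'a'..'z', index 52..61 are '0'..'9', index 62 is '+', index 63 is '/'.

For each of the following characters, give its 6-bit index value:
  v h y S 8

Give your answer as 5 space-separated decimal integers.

'v': a..z range, 26 + ord('v') − ord('a') = 47
'h': a..z range, 26 + ord('h') − ord('a') = 33
'y': a..z range, 26 + ord('y') − ord('a') = 50
'S': A..Z range, ord('S') − ord('A') = 18
'8': 0..9 range, 52 + ord('8') − ord('0') = 60

Answer: 47 33 50 18 60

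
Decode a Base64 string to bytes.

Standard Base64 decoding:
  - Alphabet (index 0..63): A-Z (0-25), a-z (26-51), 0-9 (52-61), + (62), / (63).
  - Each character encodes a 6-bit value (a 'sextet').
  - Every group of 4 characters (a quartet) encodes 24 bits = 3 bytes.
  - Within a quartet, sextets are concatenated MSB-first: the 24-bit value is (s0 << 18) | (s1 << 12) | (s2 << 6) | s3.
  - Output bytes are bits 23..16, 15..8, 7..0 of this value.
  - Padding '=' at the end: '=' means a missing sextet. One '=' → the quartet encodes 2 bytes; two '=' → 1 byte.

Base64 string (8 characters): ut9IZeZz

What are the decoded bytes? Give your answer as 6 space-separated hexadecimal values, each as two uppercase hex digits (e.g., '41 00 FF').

Answer: BA DF 48 65 E6 73

Derivation:
After char 0 ('u'=46): chars_in_quartet=1 acc=0x2E bytes_emitted=0
After char 1 ('t'=45): chars_in_quartet=2 acc=0xBAD bytes_emitted=0
After char 2 ('9'=61): chars_in_quartet=3 acc=0x2EB7D bytes_emitted=0
After char 3 ('I'=8): chars_in_quartet=4 acc=0xBADF48 -> emit BA DF 48, reset; bytes_emitted=3
After char 4 ('Z'=25): chars_in_quartet=1 acc=0x19 bytes_emitted=3
After char 5 ('e'=30): chars_in_quartet=2 acc=0x65E bytes_emitted=3
After char 6 ('Z'=25): chars_in_quartet=3 acc=0x19799 bytes_emitted=3
After char 7 ('z'=51): chars_in_quartet=4 acc=0x65E673 -> emit 65 E6 73, reset; bytes_emitted=6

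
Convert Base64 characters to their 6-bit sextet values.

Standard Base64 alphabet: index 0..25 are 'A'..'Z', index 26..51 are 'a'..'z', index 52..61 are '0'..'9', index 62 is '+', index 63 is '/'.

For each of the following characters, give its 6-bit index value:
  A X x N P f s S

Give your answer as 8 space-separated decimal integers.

'A': A..Z range, ord('A') − ord('A') = 0
'X': A..Z range, ord('X') − ord('A') = 23
'x': a..z range, 26 + ord('x') − ord('a') = 49
'N': A..Z range, ord('N') − ord('A') = 13
'P': A..Z range, ord('P') − ord('A') = 15
'f': a..z range, 26 + ord('f') − ord('a') = 31
's': a..z range, 26 + ord('s') − ord('a') = 44
'S': A..Z range, ord('S') − ord('A') = 18

Answer: 0 23 49 13 15 31 44 18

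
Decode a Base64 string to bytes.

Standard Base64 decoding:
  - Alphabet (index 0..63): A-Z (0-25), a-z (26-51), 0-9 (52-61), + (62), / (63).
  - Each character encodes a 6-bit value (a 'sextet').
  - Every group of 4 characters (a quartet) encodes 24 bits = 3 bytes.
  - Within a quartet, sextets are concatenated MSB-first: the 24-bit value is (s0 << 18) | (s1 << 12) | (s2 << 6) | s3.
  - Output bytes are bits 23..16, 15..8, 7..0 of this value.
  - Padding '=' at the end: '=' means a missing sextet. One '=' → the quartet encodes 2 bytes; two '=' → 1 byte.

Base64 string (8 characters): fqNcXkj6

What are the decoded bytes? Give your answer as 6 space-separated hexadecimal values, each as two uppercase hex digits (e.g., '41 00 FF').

After char 0 ('f'=31): chars_in_quartet=1 acc=0x1F bytes_emitted=0
After char 1 ('q'=42): chars_in_quartet=2 acc=0x7EA bytes_emitted=0
After char 2 ('N'=13): chars_in_quartet=3 acc=0x1FA8D bytes_emitted=0
After char 3 ('c'=28): chars_in_quartet=4 acc=0x7EA35C -> emit 7E A3 5C, reset; bytes_emitted=3
After char 4 ('X'=23): chars_in_quartet=1 acc=0x17 bytes_emitted=3
After char 5 ('k'=36): chars_in_quartet=2 acc=0x5E4 bytes_emitted=3
After char 6 ('j'=35): chars_in_quartet=3 acc=0x17923 bytes_emitted=3
After char 7 ('6'=58): chars_in_quartet=4 acc=0x5E48FA -> emit 5E 48 FA, reset; bytes_emitted=6

Answer: 7E A3 5C 5E 48 FA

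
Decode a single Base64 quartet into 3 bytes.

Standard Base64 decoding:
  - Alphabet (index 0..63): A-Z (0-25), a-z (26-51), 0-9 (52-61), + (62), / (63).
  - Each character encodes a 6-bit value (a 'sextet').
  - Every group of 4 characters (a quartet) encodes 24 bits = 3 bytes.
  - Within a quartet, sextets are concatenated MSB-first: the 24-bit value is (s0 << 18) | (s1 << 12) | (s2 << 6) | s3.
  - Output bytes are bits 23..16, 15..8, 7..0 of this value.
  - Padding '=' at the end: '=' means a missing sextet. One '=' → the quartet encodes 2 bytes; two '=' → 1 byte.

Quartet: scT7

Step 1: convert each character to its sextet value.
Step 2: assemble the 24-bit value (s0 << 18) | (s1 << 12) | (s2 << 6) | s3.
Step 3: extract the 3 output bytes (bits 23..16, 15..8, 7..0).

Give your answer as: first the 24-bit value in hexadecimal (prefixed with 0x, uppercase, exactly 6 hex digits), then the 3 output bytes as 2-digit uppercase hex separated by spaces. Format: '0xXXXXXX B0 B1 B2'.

Sextets: s=44, c=28, T=19, 7=59
24-bit: (44<<18) | (28<<12) | (19<<6) | 59
      = 0xB00000 | 0x01C000 | 0x0004C0 | 0x00003B
      = 0xB1C4FB
Bytes: (v>>16)&0xFF=B1, (v>>8)&0xFF=C4, v&0xFF=FB

Answer: 0xB1C4FB B1 C4 FB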